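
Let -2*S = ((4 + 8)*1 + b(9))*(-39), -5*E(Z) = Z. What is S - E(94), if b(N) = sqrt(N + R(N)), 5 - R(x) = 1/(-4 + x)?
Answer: 1264/5 + 39*sqrt(345)/10 ≈ 325.24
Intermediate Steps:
R(x) = 5 - 1/(-4 + x)
E(Z) = -Z/5
b(N) = sqrt(N + (-21 + 5*N)/(-4 + N))
S = 234 + 39*sqrt(345)/10 (S = -((4 + 8)*1 + sqrt((-21 + 9 + 9**2)/(-4 + 9)))*(-39)/2 = -(12*1 + sqrt((-21 + 9 + 81)/5))*(-39)/2 = -(12 + sqrt((1/5)*69))*(-39)/2 = -(12 + sqrt(69/5))*(-39)/2 = -(12 + sqrt(345)/5)*(-39)/2 = -(-468 - 39*sqrt(345)/5)/2 = 234 + 39*sqrt(345)/10 ≈ 306.44)
S - E(94) = (234 + 39*sqrt(345)/10) - (-1)*94/5 = (234 + 39*sqrt(345)/10) - 1*(-94/5) = (234 + 39*sqrt(345)/10) + 94/5 = 1264/5 + 39*sqrt(345)/10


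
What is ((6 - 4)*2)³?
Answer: 64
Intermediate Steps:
((6 - 4)*2)³ = (2*2)³ = 4³ = 64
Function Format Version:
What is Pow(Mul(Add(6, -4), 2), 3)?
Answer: 64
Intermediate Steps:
Pow(Mul(Add(6, -4), 2), 3) = Pow(Mul(2, 2), 3) = Pow(4, 3) = 64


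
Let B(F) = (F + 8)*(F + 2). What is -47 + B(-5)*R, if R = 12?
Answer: -155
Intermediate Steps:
B(F) = (2 + F)*(8 + F) (B(F) = (8 + F)*(2 + F) = (2 + F)*(8 + F))
-47 + B(-5)*R = -47 + (16 + (-5)² + 10*(-5))*12 = -47 + (16 + 25 - 50)*12 = -47 - 9*12 = -47 - 108 = -155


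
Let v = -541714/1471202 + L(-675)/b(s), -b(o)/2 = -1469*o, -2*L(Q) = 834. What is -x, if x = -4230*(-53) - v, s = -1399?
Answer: -15763778046909179/70314252034 ≈ -2.2419e+5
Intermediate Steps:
L(Q) = -417 (L(Q) = -½*834 = -417)
b(o) = 2938*o (b(o) = -(-2938)*o = 2938*o)
v = -25883406719/70314252034 (v = -541714/1471202 - 417/(2938*(-1399)) = -541714*1/1471202 - 417/(-4110262) = -6299/17107 - 417*(-1/4110262) = -6299/17107 + 417/4110262 = -25883406719/70314252034 ≈ -0.36811)
x = 15763778046909179/70314252034 (x = -4230*(-53) - 1*(-25883406719/70314252034) = 224190 + 25883406719/70314252034 = 15763778046909179/70314252034 ≈ 2.2419e+5)
-x = -1*15763778046909179/70314252034 = -15763778046909179/70314252034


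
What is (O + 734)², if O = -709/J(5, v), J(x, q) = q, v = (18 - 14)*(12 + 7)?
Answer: 3033255625/5776 ≈ 5.2515e+5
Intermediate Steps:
v = 76 (v = 4*19 = 76)
O = -709/76 ≈ -9.3289
(O + 734)² = (-709/76 + 734)² = (55075/76)² = 3033255625/5776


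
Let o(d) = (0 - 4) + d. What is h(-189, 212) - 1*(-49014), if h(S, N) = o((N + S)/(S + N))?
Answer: 49011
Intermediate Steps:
o(d) = -4 + d
h(S, N) = -3 (h(S, N) = -4 + (N + S)/(S + N) = -4 + (N + S)/(N + S) = -4 + 1 = -3)
h(-189, 212) - 1*(-49014) = -3 - 1*(-49014) = -3 + 49014 = 49011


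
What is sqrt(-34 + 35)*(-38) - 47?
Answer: -85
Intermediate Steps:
sqrt(-34 + 35)*(-38) - 47 = sqrt(1)*(-38) - 47 = 1*(-38) - 47 = -38 - 47 = -85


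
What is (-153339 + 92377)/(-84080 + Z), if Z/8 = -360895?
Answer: 30481/1485620 ≈ 0.020517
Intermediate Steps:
Z = -2887160 (Z = 8*(-360895) = -2887160)
(-153339 + 92377)/(-84080 + Z) = (-153339 + 92377)/(-84080 - 2887160) = -60962/(-2971240) = -60962*(-1/2971240) = 30481/1485620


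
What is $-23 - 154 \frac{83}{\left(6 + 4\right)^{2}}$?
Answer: $- \frac{7541}{50} \approx -150.82$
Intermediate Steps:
$-23 - 154 \frac{83}{\left(6 + 4\right)^{2}} = -23 - 154 \frac{83}{10^{2}} = -23 - 154 \cdot \frac{83}{100} = -23 - 154 \cdot 83 \cdot \frac{1}{100} = -23 - \frac{6391}{50} = - \frac{7541}{50}$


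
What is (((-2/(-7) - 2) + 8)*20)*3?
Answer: 2640/7 ≈ 377.14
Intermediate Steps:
(((-2/(-7) - 2) + 8)*20)*3 = (((-2*(-⅐) - 2) + 8)*20)*3 = (((2/7 - 2) + 8)*20)*3 = ((-12/7 + 8)*20)*3 = ((44/7)*20)*3 = (880/7)*3 = 2640/7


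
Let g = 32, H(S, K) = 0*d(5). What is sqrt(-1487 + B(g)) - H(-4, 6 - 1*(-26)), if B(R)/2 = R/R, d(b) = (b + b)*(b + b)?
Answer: 3*I*sqrt(165) ≈ 38.536*I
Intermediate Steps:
d(b) = 4*b**2 (d(b) = (2*b)*(2*b) = 4*b**2)
H(S, K) = 0 (H(S, K) = 0*(4*5**2) = 0*(4*25) = 0*100 = 0)
B(R) = 2 (B(R) = 2*(R/R) = 2*1 = 2)
sqrt(-1487 + B(g)) - H(-4, 6 - 1*(-26)) = sqrt(-1487 + 2) - 1*0 = sqrt(-1485) + 0 = 3*I*sqrt(165) + 0 = 3*I*sqrt(165)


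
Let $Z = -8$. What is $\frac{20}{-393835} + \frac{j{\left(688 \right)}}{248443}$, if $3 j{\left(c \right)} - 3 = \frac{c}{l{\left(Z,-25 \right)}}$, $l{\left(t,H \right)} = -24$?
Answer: $- \frac{1154539}{13547845233} \approx -8.5219 \cdot 10^{-5}$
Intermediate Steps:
$j{\left(c \right)} = 1 - \frac{c}{72}$ ($j{\left(c \right)} = 1 + \frac{c \frac{1}{-24}}{3} = 1 + \frac{c \left(- \frac{1}{24}\right)}{3} = 1 + \frac{\left(- \frac{1}{24}\right) c}{3} = 1 - \frac{c}{72}$)
$\frac{20}{-393835} + \frac{j{\left(688 \right)}}{248443} = \frac{20}{-393835} + \frac{1 - \frac{86}{9}}{248443} = 20 \left(- \frac{1}{393835}\right) + \left(1 - \frac{86}{9}\right) \frac{1}{248443} = - \frac{4}{78767} - \frac{77}{2235987} = - \frac{1154539}{13547845233}$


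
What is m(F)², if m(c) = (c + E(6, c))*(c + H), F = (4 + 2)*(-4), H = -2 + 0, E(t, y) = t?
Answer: 219024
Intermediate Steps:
H = -2
F = -24 (F = 6*(-4) = -24)
m(c) = (-2 + c)*(6 + c) (m(c) = (c + 6)*(c - 2) = (6 + c)*(-2 + c) = (-2 + c)*(6 + c))
m(F)² = (-12 + (-24)² + 4*(-24))² = (-12 + 576 - 96)² = 468² = 219024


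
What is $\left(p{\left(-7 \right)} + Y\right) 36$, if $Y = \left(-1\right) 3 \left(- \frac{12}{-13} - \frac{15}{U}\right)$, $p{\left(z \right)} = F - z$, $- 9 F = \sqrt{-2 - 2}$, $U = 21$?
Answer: $\frac{20880}{91} - 8 i \approx 229.45 - 8.0 i$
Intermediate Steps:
$F = - \frac{2 i}{9}$ ($F = - \frac{\sqrt{-2 - 2}}{9} = - \frac{\sqrt{-4}}{9} = - \frac{2 i}{9} \approx - 0.22222 i$)
$p{\left(z \right)} = - z - \frac{2 i}{9}$ ($p{\left(z \right)} = - \frac{2 i}{9} - z = - z - \frac{2 i}{9}$)
$Y = - \frac{57}{91}$ ($Y = \left(-1\right) 3 \left(- \frac{12}{-13} - \frac{15}{21}\right) = - 3 \left(\left(-12\right) \left(- \frac{1}{13}\right) - \frac{5}{7}\right) = - 3 \left(\frac{12}{13} - \frac{5}{7}\right) = \left(-3\right) \frac{19}{91} = - \frac{57}{91} \approx -0.62637$)
$\left(p{\left(-7 \right)} + Y\right) 36 = \left(\left(\left(-1\right) \left(-7\right) - \frac{2 i}{9}\right) - \frac{57}{91}\right) 36 = \left(\left(7 - \frac{2 i}{9}\right) - \frac{57}{91}\right) 36 = \left(\frac{580}{91} - \frac{2 i}{9}\right) 36 = \frac{20880}{91} - 8 i$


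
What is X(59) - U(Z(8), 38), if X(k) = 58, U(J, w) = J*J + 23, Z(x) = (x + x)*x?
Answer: -16349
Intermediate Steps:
Z(x) = 2*x**2 (Z(x) = (2*x)*x = 2*x**2)
U(J, w) = 23 + J**2 (U(J, w) = J**2 + 23 = 23 + J**2)
X(59) - U(Z(8), 38) = 58 - (23 + (2*8**2)**2) = 58 - (23 + (2*64)**2) = 58 - (23 + 128**2) = 58 - (23 + 16384) = 58 - 1*16407 = 58 - 16407 = -16349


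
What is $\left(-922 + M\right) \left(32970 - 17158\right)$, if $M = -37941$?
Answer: $-614501756$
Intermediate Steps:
$\left(-922 + M\right) \left(32970 - 17158\right) = \left(-922 - 37941\right) \left(32970 - 17158\right) = - 38863 \left(32970 - 17158\right) = \left(-38863\right) 15812 = -614501756$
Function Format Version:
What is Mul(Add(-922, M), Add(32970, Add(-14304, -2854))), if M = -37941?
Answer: -614501756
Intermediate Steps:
Mul(Add(-922, M), Add(32970, Add(-14304, -2854))) = Mul(Add(-922, -37941), Add(32970, Add(-14304, -2854))) = Mul(-38863, Add(32970, -17158)) = Mul(-38863, 15812) = -614501756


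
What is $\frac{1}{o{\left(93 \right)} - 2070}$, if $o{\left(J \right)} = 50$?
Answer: $- \frac{1}{2020} \approx -0.00049505$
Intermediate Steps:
$\frac{1}{o{\left(93 \right)} - 2070} = \frac{1}{50 - 2070} = \frac{1}{-2020} = - \frac{1}{2020}$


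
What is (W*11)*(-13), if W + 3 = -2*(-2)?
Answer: -143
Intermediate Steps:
W = 1 (W = -3 - 2*(-2) = -3 + 4 = 1)
(W*11)*(-13) = (1*11)*(-13) = 11*(-13) = -143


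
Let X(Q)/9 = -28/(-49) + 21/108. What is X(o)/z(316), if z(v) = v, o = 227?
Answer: 193/8848 ≈ 0.021813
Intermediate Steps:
X(Q) = 193/28 (X(Q) = 9*(-28/(-49) + 21/108) = 9*(-28*(-1/49) + 21*(1/108)) = 9*(4/7 + 7/36) = 9*(193/252) = 193/28)
X(o)/z(316) = (193/28)/316 = (193/28)*(1/316) = 193/8848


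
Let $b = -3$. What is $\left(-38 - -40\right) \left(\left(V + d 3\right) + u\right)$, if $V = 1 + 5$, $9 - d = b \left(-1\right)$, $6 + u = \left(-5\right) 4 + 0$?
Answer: $-4$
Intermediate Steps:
$u = -26$ ($u = -6 + \left(\left(-5\right) 4 + 0\right) = -6 + \left(-20 + 0\right) = -6 - 20 = -26$)
$d = 6$ ($d = 9 - \left(-3\right) \left(-1\right) = 9 - 3 = 6$)
$V = 6$
$\left(-38 - -40\right) \left(\left(V + d 3\right) + u\right) = \left(-38 - -40\right) \left(\left(6 + 6 \cdot 3\right) - 26\right) = \left(-38 + 40\right) \left(\left(6 + 18\right) - 26\right) = 2 \left(24 - 26\right) = 2 \left(-2\right) = -4$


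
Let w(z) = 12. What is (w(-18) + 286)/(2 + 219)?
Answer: 298/221 ≈ 1.3484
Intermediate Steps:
(w(-18) + 286)/(2 + 219) = (12 + 286)/(2 + 219) = 298/221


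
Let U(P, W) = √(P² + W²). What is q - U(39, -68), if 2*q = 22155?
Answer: 22155/2 - √6145 ≈ 10999.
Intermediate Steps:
q = 22155/2 (q = (½)*22155 = 22155/2 ≈ 11078.)
q - U(39, -68) = 22155/2 - √(39² + (-68)²) = 22155/2 - √(1521 + 4624) = 22155/2 - √6145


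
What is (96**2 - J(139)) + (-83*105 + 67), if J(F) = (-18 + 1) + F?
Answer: 446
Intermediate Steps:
J(F) = -17 + F
(96**2 - J(139)) + (-83*105 + 67) = (96**2 - (-17 + 139)) + (-83*105 + 67) = (9216 - 1*122) + (-8715 + 67) = (9216 - 122) - 8648 = 9094 - 8648 = 446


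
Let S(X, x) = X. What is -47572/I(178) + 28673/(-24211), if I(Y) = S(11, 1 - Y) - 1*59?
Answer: 287597347/290532 ≈ 989.90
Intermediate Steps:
I(Y) = -48 (I(Y) = 11 - 1*59 = 11 - 59 = -48)
-47572/I(178) + 28673/(-24211) = -47572/(-48) + 28673/(-24211) = -47572*(-1/48) + 28673*(-1/24211) = 11893/12 - 28673/24211 = 287597347/290532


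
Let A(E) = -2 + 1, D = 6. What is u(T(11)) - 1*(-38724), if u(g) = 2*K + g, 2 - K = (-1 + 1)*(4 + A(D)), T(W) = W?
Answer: 38739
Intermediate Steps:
A(E) = -1
K = 2 (K = 2 - (-1 + 1)*(4 - 1) = 2 - 0*3 = 2 - 1*0 = 2 + 0 = 2)
u(g) = 4 + g (u(g) = 2*2 + g = 4 + g)
u(T(11)) - 1*(-38724) = (4 + 11) - 1*(-38724) = 15 + 38724 = 38739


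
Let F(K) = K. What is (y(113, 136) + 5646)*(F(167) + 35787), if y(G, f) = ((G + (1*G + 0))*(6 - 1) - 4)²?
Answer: 45788209988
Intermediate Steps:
y(G, f) = (-4 + 10*G)² (y(G, f) = ((G + (G + 0))*5 - 4)² = ((G + G)*5 - 4)² = ((2*G)*5 - 4)² = (10*G - 4)² = (-4 + 10*G)²)
(y(113, 136) + 5646)*(F(167) + 35787) = (4*(-2 + 5*113)² + 5646)*(167 + 35787) = (4*(-2 + 565)² + 5646)*35954 = (4*563² + 5646)*35954 = (4*316969 + 5646)*35954 = (1267876 + 5646)*35954 = 1273522*35954 = 45788209988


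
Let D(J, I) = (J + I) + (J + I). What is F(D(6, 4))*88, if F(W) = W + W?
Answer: 3520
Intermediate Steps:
D(J, I) = 2*I + 2*J (D(J, I) = (I + J) + (I + J) = 2*I + 2*J)
F(W) = 2*W
F(D(6, 4))*88 = (2*(2*4 + 2*6))*88 = (2*(8 + 12))*88 = (2*20)*88 = 40*88 = 3520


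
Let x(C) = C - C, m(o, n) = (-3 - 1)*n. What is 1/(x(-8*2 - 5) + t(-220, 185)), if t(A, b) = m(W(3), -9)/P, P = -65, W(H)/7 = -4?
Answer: -65/36 ≈ -1.8056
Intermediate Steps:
W(H) = -28 (W(H) = 7*(-4) = -28)
m(o, n) = -4*n
t(A, b) = -36/65 (t(A, b) = -4*(-9)/(-65) = 36*(-1/65) = -36/65)
x(C) = 0
1/(x(-8*2 - 5) + t(-220, 185)) = 1/(0 - 36/65) = 1/(-36/65) = -65/36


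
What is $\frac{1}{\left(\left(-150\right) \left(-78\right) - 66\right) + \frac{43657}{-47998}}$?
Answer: $\frac{47998}{558365075} \approx 8.5962 \cdot 10^{-5}$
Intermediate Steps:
$\frac{1}{\left(\left(-150\right) \left(-78\right) - 66\right) + \frac{43657}{-47998}} = \frac{1}{\left(11700 - 66\right) + 43657 \left(- \frac{1}{47998}\right)} = \frac{1}{11634 - \frac{43657}{47998}} = \frac{1}{\frac{558365075}{47998}} = \frac{47998}{558365075}$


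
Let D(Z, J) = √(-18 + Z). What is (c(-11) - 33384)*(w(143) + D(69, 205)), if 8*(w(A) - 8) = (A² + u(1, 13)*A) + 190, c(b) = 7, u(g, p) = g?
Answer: -347888471/4 - 33377*√51 ≈ -8.7210e+7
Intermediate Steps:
w(A) = 127/4 + A/8 + A²/8 (w(A) = 8 + ((A² + 1*A) + 190)/8 = 8 + ((A² + A) + 190)/8 = 8 + ((A + A²) + 190)/8 = 8 + (190 + A + A²)/8 = 8 + (95/4 + A/8 + A²/8) = 127/4 + A/8 + A²/8)
(c(-11) - 33384)*(w(143) + D(69, 205)) = (7 - 33384)*((127/4 + (⅛)*143 + (⅛)*143²) + √(-18 + 69)) = -33377*((127/4 + 143/8 + (⅛)*20449) + √51) = -33377*((127/4 + 143/8 + 20449/8) + √51) = -33377*(10423/4 + √51) = -347888471/4 - 33377*√51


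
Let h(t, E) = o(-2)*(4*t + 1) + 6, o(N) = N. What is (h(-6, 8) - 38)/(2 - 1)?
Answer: 14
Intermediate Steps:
h(t, E) = 4 - 8*t (h(t, E) = -2*(4*t + 1) + 6 = -2*(1 + 4*t) + 6 = (-2 - 8*t) + 6 = 4 - 8*t)
(h(-6, 8) - 38)/(2 - 1) = ((4 - 8*(-6)) - 38)/(2 - 1) = ((4 + 48) - 38)/1 = (52 - 38)*1 = 14*1 = 14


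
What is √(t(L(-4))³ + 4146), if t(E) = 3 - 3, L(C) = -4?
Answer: √4146 ≈ 64.389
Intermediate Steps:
t(E) = 0
√(t(L(-4))³ + 4146) = √(0³ + 4146) = √(0 + 4146) = √4146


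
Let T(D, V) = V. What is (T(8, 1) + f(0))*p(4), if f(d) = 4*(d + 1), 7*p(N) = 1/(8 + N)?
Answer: 5/84 ≈ 0.059524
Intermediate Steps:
p(N) = 1/(7*(8 + N))
f(d) = 4 + 4*d (f(d) = 4*(1 + d) = 4 + 4*d)
(T(8, 1) + f(0))*p(4) = (1 + (4 + 4*0))*(1/(7*(8 + 4))) = (1 + (4 + 0))*((⅐)/12) = (1 + 4)*((⅐)*(1/12)) = 5*(1/84) = 5/84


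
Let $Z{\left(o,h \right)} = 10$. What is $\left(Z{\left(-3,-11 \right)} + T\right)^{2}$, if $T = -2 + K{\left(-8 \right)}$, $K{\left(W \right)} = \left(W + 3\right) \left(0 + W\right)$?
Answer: $2304$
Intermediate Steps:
$K{\left(W \right)} = W \left(3 + W\right)$ ($K{\left(W \right)} = \left(3 + W\right) W = W \left(3 + W\right)$)
$T = 38$ ($T = -2 - 8 \left(3 - 8\right) = -2 - -40 = -2 + 40 = 38$)
$\left(Z{\left(-3,-11 \right)} + T\right)^{2} = \left(10 + 38\right)^{2} = 48^{2} = 2304$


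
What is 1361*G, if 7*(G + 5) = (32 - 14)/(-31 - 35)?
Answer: -528068/77 ≈ -6858.0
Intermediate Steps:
G = -388/77 (G = -5 + ((32 - 14)/(-31 - 35))/7 = -5 + (18/(-66))/7 = -5 + (18*(-1/66))/7 = -5 + (⅐)*(-3/11) = -5 - 3/77 = -388/77 ≈ -5.0390)
1361*G = 1361*(-388/77) = -528068/77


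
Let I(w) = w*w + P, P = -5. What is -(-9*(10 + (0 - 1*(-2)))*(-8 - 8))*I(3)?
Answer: -6912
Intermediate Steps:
I(w) = -5 + w² (I(w) = w*w - 5 = w² - 5 = -5 + w²)
-(-9*(10 + (0 - 1*(-2)))*(-8 - 8))*I(3) = -(-9*(10 + (0 - 1*(-2)))*(-8 - 8))*(-5 + 3²) = -(-9*(10 + (0 + 2))*(-16))*(-5 + 9) = -(-9*(10 + 2)*(-16))*4 = -(-108*(-16))*4 = -(-9*(-192))*4 = -1728*4 = -1*6912 = -6912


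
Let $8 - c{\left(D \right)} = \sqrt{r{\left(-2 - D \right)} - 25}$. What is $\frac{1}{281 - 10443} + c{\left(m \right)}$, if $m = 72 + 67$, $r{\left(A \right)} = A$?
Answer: $\frac{81295}{10162} - i \sqrt{166} \approx 7.9999 - 12.884 i$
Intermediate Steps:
$m = 139$
$c{\left(D \right)} = 8 - \sqrt{-27 - D}$ ($c{\left(D \right)} = 8 - \sqrt{\left(-2 - D\right) - 25} = 8 - \sqrt{-27 - D}$)
$\frac{1}{281 - 10443} + c{\left(m \right)} = \frac{1}{281 - 10443} + \left(8 - \sqrt{-27 - 139}\right) = \frac{1}{-10162} + \left(8 - \sqrt{-27 - 139}\right) = - \frac{1}{10162} + \left(8 - \sqrt{-166}\right) = - \frac{1}{10162} + \left(8 - i \sqrt{166}\right) = \frac{81295}{10162} - i \sqrt{166}$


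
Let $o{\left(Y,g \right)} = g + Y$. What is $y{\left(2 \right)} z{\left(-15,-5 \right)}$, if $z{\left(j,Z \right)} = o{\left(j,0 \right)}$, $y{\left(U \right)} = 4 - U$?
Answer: $-30$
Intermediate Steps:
$o{\left(Y,g \right)} = Y + g$
$z{\left(j,Z \right)} = j$ ($z{\left(j,Z \right)} = j + 0 = j$)
$y{\left(2 \right)} z{\left(-15,-5 \right)} = \left(4 - 2\right) \left(-15\right) = 2 \left(-15\right) = -30$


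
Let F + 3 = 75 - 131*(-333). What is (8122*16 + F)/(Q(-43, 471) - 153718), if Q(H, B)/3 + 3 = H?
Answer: -173647/153856 ≈ -1.1286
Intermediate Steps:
Q(H, B) = -9 + 3*H
F = 43695 (F = -3 + (75 - 131*(-333)) = -3 + (75 + 43623) = -3 + 43698 = 43695)
(8122*16 + F)/(Q(-43, 471) - 153718) = (8122*16 + 43695)/((-9 + 3*(-43)) - 153718) = (129952 + 43695)/((-9 - 129) - 153718) = 173647/(-138 - 153718) = 173647/(-153856) = 173647*(-1/153856) = -173647/153856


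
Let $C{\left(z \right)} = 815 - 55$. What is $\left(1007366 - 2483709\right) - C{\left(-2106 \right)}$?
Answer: $-1477103$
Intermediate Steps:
$C{\left(z \right)} = 760$ ($C{\left(z \right)} = 815 - 55 = 760$)
$\left(1007366 - 2483709\right) - C{\left(-2106 \right)} = \left(1007366 - 2483709\right) - 760 = -1476343 - 760 = -1477103$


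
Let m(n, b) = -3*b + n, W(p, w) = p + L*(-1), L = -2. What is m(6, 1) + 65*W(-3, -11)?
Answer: -62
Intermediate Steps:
W(p, w) = 2 + p (W(p, w) = p - 2*(-1) = p + 2 = 2 + p)
m(n, b) = n - 3*b
m(6, 1) + 65*W(-3, -11) = (6 - 3*1) + 65*(2 - 3) = (6 - 3) + 65*(-1) = 3 - 65 = -62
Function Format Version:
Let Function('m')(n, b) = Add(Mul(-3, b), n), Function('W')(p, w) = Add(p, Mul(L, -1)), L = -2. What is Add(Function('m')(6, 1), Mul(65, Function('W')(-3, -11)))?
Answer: -62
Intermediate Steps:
Function('W')(p, w) = Add(2, p) (Function('W')(p, w) = Add(p, Mul(-2, -1)) = Add(p, 2) = Add(2, p))
Function('m')(n, b) = Add(n, Mul(-3, b))
Add(Function('m')(6, 1), Mul(65, Function('W')(-3, -11))) = Add(Add(6, Mul(-3, 1)), Mul(65, Add(2, -3))) = Add(Add(6, -3), Mul(65, -1)) = Add(3, -65) = -62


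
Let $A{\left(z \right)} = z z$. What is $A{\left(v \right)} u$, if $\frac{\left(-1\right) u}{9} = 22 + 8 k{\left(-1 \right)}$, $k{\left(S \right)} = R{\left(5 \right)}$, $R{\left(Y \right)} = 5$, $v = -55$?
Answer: $-1687950$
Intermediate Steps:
$k{\left(S \right)} = 5$
$A{\left(z \right)} = z^{2}$
$u = -558$ ($u = - 9 \left(22 + 8 \cdot 5\right) = - 9 \left(22 + 40\right) = \left(-9\right) 62 = -558$)
$A{\left(v \right)} u = \left(-55\right)^{2} \left(-558\right) = 3025 \left(-558\right) = -1687950$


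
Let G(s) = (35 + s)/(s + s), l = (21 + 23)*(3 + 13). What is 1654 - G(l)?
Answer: 2328093/1408 ≈ 1653.5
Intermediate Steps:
l = 704 (l = 44*16 = 704)
G(s) = (35 + s)/(2*s) (G(s) = (35 + s)/((2*s)) = (35 + s)*(1/(2*s)) = (35 + s)/(2*s))
1654 - G(l) = 1654 - (35 + 704)/(2*704) = 1654 - 739/(2*704) = 1654 - 1*739/1408 = 1654 - 739/1408 = 2328093/1408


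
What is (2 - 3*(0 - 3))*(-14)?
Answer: -154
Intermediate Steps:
(2 - 3*(0 - 3))*(-14) = (2 - 3*(-3))*(-14) = (2 + 9)*(-14) = 11*(-14) = -154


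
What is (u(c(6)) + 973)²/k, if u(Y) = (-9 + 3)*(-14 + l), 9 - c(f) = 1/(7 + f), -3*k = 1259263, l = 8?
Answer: -3054243/1259263 ≈ -2.4254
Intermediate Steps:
k = -1259263/3 (k = -⅓*1259263 = -1259263/3 ≈ -4.1975e+5)
c(f) = 9 - 1/(7 + f)
u(Y) = 36 (u(Y) = (-9 + 3)*(-14 + 8) = -6*(-6) = 36)
(u(c(6)) + 973)²/k = (36 + 973)²/(-1259263/3) = 1009²*(-3/1259263) = 1018081*(-3/1259263) = -3054243/1259263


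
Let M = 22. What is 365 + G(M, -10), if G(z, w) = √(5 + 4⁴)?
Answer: 365 + 3*√29 ≈ 381.16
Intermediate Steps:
G(z, w) = 3*√29 (G(z, w) = √(5 + 256) = √261 = 3*√29)
365 + G(M, -10) = 365 + 3*√29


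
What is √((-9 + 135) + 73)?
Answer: √199 ≈ 14.107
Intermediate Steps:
√((-9 + 135) + 73) = √(126 + 73) = √199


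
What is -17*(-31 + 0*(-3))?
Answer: 527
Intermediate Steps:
-17*(-31 + 0*(-3)) = -17*(-31 + 0) = -17*(-31) = 527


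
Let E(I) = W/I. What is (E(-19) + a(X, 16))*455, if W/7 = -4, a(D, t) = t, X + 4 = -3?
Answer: 151060/19 ≈ 7950.5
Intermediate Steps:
X = -7 (X = -4 - 3 = -7)
W = -28 (W = 7*(-4) = -28)
E(I) = -28/I
(E(-19) + a(X, 16))*455 = (-28/(-19) + 16)*455 = (-28*(-1/19) + 16)*455 = (28/19 + 16)*455 = (332/19)*455 = 151060/19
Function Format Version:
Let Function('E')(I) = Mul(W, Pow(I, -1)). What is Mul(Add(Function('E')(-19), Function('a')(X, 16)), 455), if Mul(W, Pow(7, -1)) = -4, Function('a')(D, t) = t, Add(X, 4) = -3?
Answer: Rational(151060, 19) ≈ 7950.5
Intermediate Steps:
X = -7 (X = Add(-4, -3) = -7)
W = -28 (W = Mul(7, -4) = -28)
Function('E')(I) = Mul(-28, Pow(I, -1))
Mul(Add(Function('E')(-19), Function('a')(X, 16)), 455) = Mul(Add(Mul(-28, Pow(-19, -1)), 16), 455) = Mul(Add(Mul(-28, Rational(-1, 19)), 16), 455) = Mul(Add(Rational(28, 19), 16), 455) = Mul(Rational(332, 19), 455) = Rational(151060, 19)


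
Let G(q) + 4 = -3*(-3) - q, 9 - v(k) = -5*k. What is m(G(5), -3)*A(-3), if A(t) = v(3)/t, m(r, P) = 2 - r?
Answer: -16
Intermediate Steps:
v(k) = 9 + 5*k (v(k) = 9 - (-5)*k = 9 + 5*k)
G(q) = 5 - q (G(q) = -4 + (-3*(-3) - q) = -4 + (9 - q) = 5 - q)
A(t) = 24/t (A(t) = (9 + 5*3)/t = (9 + 15)/t = 24/t)
m(G(5), -3)*A(-3) = (2 - (5 - 1*5))*(24/(-3)) = (2 - (5 - 5))*(24*(-⅓)) = (2 - 1*0)*(-8) = (2 + 0)*(-8) = 2*(-8) = -16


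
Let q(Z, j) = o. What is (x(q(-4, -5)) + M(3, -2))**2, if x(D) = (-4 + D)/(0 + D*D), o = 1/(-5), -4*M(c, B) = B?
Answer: 43681/4 ≈ 10920.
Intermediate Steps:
M(c, B) = -B/4
o = -1/5 (o = 1*(-1/5) = -1/5 ≈ -0.20000)
q(Z, j) = -1/5
x(D) = (-4 + D)/D**2 (x(D) = (-4 + D)/(0 + D**2) = (-4 + D)/(D**2) = (-4 + D)/D**2)
(x(q(-4, -5)) + M(3, -2))**2 = ((-4 - 1/5)/(-1/5)**2 - 1/4*(-2))**2 = (25*(-21/5) + 1/2)**2 = (-105 + 1/2)**2 = (-209/2)**2 = 43681/4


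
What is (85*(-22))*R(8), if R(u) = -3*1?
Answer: 5610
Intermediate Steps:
R(u) = -3
(85*(-22))*R(8) = (85*(-22))*(-3) = -1870*(-3) = 5610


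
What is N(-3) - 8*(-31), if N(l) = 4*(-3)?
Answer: 236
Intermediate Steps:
N(l) = -12
N(-3) - 8*(-31) = -12 - 8*(-31) = -12 + 248 = 236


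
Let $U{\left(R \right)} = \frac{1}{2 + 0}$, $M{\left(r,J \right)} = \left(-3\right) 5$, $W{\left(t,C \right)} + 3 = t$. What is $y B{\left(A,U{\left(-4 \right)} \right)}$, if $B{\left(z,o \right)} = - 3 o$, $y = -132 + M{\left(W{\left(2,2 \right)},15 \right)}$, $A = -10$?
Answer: $\frac{441}{2} \approx 220.5$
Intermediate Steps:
$W{\left(t,C \right)} = -3 + t$
$M{\left(r,J \right)} = -15$
$U{\left(R \right)} = \frac{1}{2}$
$y = -147$ ($y = -132 - 15 = -147$)
$y B{\left(A,U{\left(-4 \right)} \right)} = - 147 \left(\left(-3\right) \frac{1}{2}\right) = \left(-147\right) \left(- \frac{3}{2}\right) = \frac{441}{2}$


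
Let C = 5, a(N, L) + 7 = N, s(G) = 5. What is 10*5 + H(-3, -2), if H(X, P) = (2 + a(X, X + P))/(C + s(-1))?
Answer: 246/5 ≈ 49.200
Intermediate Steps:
a(N, L) = -7 + N
H(X, P) = -1/2 + X/10 (H(X, P) = (2 + (-7 + X))/(5 + 5) = (-5 + X)/10 = (-5 + X)*(1/10) = -1/2 + X/10)
10*5 + H(-3, -2) = 10*5 + (-1/2 + (1/10)*(-3)) = 50 + (-1/2 - 3/10) = 50 - 4/5 = 246/5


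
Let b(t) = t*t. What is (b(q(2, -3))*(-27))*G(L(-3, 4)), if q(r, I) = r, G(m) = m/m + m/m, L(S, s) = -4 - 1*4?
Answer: -216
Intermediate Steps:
L(S, s) = -8 (L(S, s) = -4 - 4 = -8)
G(m) = 2 (G(m) = 1 + 1 = 2)
b(t) = t²
(b(q(2, -3))*(-27))*G(L(-3, 4)) = (2²*(-27))*2 = (4*(-27))*2 = -108*2 = -216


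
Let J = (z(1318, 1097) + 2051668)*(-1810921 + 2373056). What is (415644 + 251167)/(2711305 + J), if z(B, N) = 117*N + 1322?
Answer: 666811/1226209710070 ≈ 5.4380e-7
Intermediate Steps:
z(B, N) = 1322 + 117*N
J = 1226206998765 (J = ((1322 + 117*1097) + 2051668)*(-1810921 + 2373056) = ((1322 + 128349) + 2051668)*562135 = (129671 + 2051668)*562135 = 2181339*562135 = 1226206998765)
(415644 + 251167)/(2711305 + J) = (415644 + 251167)/(2711305 + 1226206998765) = 666811/1226209710070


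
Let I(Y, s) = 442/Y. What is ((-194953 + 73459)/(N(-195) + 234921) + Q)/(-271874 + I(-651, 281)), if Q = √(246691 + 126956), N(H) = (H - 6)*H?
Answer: 13182099/8085984145376 - 651*√373647/176990416 ≈ -0.0022467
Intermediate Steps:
N(H) = H*(-6 + H) (N(H) = (-6 + H)*H = H*(-6 + H))
Q = √373647 ≈ 611.27
((-194953 + 73459)/(N(-195) + 234921) + Q)/(-271874 + I(-651, 281)) = ((-194953 + 73459)/(-195*(-6 - 195) + 234921) + √373647)/(-271874 + 442/(-651)) = (-121494/(-195*(-201) + 234921) + √373647)/(-271874 + 442*(-1/651)) = (-121494/(39195 + 234921) + √373647)/(-271874 - 442/651) = (-121494/274116 + √373647)/(-176990416/651) = (-121494*1/274116 + √373647)*(-651/176990416) = (-20249/45686 + √373647)*(-651/176990416) = 13182099/8085984145376 - 651*√373647/176990416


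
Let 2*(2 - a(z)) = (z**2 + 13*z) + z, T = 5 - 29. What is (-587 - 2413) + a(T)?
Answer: -3118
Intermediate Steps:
T = -24
a(z) = 2 - 7*z - z**2/2 (a(z) = 2 - ((z**2 + 13*z) + z)/2 = 2 - (z**2 + 14*z)/2 = 2 + (-7*z - z**2/2) = 2 - 7*z - z**2/2)
(-587 - 2413) + a(T) = (-587 - 2413) + (2 - 7*(-24) - 1/2*(-24)**2) = -3000 + (2 + 168 - 1/2*576) = -3000 + (2 + 168 - 288) = -3000 - 118 = -3118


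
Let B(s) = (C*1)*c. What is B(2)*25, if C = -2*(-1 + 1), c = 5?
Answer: 0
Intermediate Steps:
C = 0 (C = -2*0 = 0)
B(s) = 0 (B(s) = (0*1)*5 = 0*5 = 0)
B(2)*25 = 0*25 = 0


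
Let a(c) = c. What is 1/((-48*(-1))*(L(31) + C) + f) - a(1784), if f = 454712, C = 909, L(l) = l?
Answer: -891700287/499832 ≈ -1784.0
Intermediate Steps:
1/((-48*(-1))*(L(31) + C) + f) - a(1784) = 1/((-48*(-1))*(31 + 909) + 454712) - 1*1784 = 1/(48*940 + 454712) - 1784 = 1/(45120 + 454712) - 1784 = 1/499832 - 1784 = -891700287/499832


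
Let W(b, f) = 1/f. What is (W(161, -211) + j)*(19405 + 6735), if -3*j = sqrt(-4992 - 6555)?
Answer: -26140/211 - 26140*I*sqrt(1283) ≈ -123.89 - 9.3631e+5*I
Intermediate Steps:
j = -I*sqrt(1283) (j = -sqrt(-4992 - 6555)/3 = -I*sqrt(1283) ≈ -35.819*I)
(W(161, -211) + j)*(19405 + 6735) = (1/(-211) - I*sqrt(1283))*(19405 + 6735) = (-1/211 - I*sqrt(1283))*26140 = -26140/211 - 26140*I*sqrt(1283)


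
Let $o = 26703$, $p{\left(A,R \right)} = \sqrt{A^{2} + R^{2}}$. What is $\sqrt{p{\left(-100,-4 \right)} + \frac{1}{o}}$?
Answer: $\frac{\sqrt{2967 + 316911204 \sqrt{626}}}{8901} \approx 10.004$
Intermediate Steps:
$\sqrt{p{\left(-100,-4 \right)} + \frac{1}{o}} = \sqrt{\sqrt{\left(-100\right)^{2} + \left(-4\right)^{2}} + \frac{1}{26703}} = \sqrt{\sqrt{10000 + 16} + \frac{1}{26703}} = \sqrt{\sqrt{10016} + \frac{1}{26703}} = \sqrt{4 \sqrt{626} + \frac{1}{26703}} = \sqrt{\frac{1}{26703} + 4 \sqrt{626}}$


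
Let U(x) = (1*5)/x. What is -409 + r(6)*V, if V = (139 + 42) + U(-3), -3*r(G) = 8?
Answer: -7985/9 ≈ -887.22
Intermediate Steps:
r(G) = -8/3 (r(G) = -⅓*8 = -8/3)
U(x) = 5/x
V = 538/3 (V = (139 + 42) + 5/(-3) = 181 + 5*(-⅓) = 181 - 5/3 = 538/3 ≈ 179.33)
-409 + r(6)*V = -409 - 8/3*538/3 = -409 - 4304/9 = -7985/9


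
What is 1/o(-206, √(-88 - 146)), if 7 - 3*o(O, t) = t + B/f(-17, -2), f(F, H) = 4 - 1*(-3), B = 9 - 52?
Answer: 966/9965 + 441*I*√26/19930 ≈ 0.096939 + 0.11283*I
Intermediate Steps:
B = -43
f(F, H) = 7 (f(F, H) = 4 + 3 = 7)
o(O, t) = 92/21 - t/3 (o(O, t) = 7/3 - (t - 43/7)/3 = 7/3 - (-43/7 + t)/3 = 7/3 + (43/21 - t/3) = 92/21 - t/3)
1/o(-206, √(-88 - 146)) = 1/(92/21 - √(-88 - 146)/3) = 1/(92/21 - I*√26)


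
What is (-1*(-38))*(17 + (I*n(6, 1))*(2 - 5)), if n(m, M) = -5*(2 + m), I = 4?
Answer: 18886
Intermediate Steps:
n(m, M) = -10 - 5*m
(-1*(-38))*(17 + (I*n(6, 1))*(2 - 5)) = (-1*(-38))*(17 + (4*(-10 - 5*6))*(2 - 5)) = 38*(17 + (4*(-10 - 30))*(-3)) = 38*(17 + (4*(-40))*(-3)) = 38*(17 - 160*(-3)) = 38*(17 + 480) = 38*497 = 18886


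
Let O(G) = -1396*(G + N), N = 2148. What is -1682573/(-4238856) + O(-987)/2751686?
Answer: -1120119363529/5832000355608 ≈ -0.19206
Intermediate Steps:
O(G) = -2998608 - 1396*G (O(G) = -1396*(G + 2148) = -1396*(2148 + G) = -2998608 - 1396*G)
-1682573/(-4238856) + O(-987)/2751686 = -1682573/(-4238856) + (-2998608 - 1396*(-987))/2751686 = -1682573*(-1/4238856) + (-2998608 + 1377852)*(1/2751686) = 1682573/4238856 - 1620756*1/2751686 = 1682573/4238856 - 810378/1375843 = -1120119363529/5832000355608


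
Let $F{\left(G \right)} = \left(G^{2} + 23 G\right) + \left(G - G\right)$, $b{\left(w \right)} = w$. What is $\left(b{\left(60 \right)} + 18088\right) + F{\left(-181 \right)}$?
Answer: $46746$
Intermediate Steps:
$F{\left(G \right)} = G^{2} + 23 G$ ($F{\left(G \right)} = \left(G^{2} + 23 G\right) + 0 = G^{2} + 23 G$)
$\left(b{\left(60 \right)} + 18088\right) + F{\left(-181 \right)} = \left(60 + 18088\right) - 181 \left(23 - 181\right) = 18148 - -28598 = 18148 + 28598 = 46746$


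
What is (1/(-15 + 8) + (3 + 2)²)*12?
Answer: 2088/7 ≈ 298.29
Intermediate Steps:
(1/(-15 + 8) + (3 + 2)²)*12 = (1/(-7) + 5²)*12 = (-⅐ + 25)*12 = (174/7)*12 = 2088/7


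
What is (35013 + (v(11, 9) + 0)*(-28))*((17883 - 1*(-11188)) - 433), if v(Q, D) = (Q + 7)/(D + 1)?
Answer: 5006294694/5 ≈ 1.0013e+9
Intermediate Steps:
v(Q, D) = (7 + Q)/(1 + D)
(35013 + (v(11, 9) + 0)*(-28))*((17883 - 1*(-11188)) - 433) = (35013 + ((7 + 11)/(1 + 9) + 0)*(-28))*((17883 - 1*(-11188)) - 433) = (35013 + (18/10 + 0)*(-28))*((17883 + 11188) - 433) = (35013 + ((1/10)*18 + 0)*(-28))*(29071 - 433) = (35013 + (9/5 + 0)*(-28))*28638 = (35013 + (9/5)*(-28))*28638 = (35013 - 252/5)*28638 = (174813/5)*28638 = 5006294694/5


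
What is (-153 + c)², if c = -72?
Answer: 50625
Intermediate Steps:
(-153 + c)² = (-153 - 72)² = (-225)² = 50625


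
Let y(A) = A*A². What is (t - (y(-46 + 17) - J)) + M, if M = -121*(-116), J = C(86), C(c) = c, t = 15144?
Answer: 53655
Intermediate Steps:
y(A) = A³
J = 86
M = 14036
(t - (y(-46 + 17) - J)) + M = (15144 - ((-46 + 17)³ - 1*86)) + 14036 = (15144 - ((-29)³ - 86)) + 14036 = (15144 - (-24389 - 86)) + 14036 = (15144 - 1*(-24475)) + 14036 = (15144 + 24475) + 14036 = 39619 + 14036 = 53655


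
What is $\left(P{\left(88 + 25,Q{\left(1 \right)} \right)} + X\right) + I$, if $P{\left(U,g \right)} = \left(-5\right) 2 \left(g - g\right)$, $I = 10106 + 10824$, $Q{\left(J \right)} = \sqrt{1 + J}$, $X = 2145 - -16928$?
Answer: $40003$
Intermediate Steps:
$X = 19073$ ($X = 2145 + 16928 = 19073$)
$I = 20930$
$P{\left(U,g \right)} = 0$ ($P{\left(U,g \right)} = \left(-10\right) 0 = 0$)
$\left(P{\left(88 + 25,Q{\left(1 \right)} \right)} + X\right) + I = \left(0 + 19073\right) + 20930 = 19073 + 20930 = 40003$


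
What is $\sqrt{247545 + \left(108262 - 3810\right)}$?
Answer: $\sqrt{351997} \approx 593.29$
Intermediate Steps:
$\sqrt{247545 + \left(108262 - 3810\right)} = \sqrt{247545 + 104452} = \sqrt{351997}$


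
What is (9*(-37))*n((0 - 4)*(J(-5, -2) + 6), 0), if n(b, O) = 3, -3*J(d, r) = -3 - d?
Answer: -999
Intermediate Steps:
J(d, r) = 1 + d/3 (J(d, r) = -(-3 - d)/3 = 1 + d/3)
(9*(-37))*n((0 - 4)*(J(-5, -2) + 6), 0) = (9*(-37))*3 = -333*3 = -999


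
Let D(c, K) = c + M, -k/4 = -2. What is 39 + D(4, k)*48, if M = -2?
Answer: 135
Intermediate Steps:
k = 8 (k = -4*(-2) = 8)
D(c, K) = -2 + c (D(c, K) = c - 2 = -2 + c)
39 + D(4, k)*48 = 39 + (-2 + 4)*48 = 39 + 2*48 = 39 + 96 = 135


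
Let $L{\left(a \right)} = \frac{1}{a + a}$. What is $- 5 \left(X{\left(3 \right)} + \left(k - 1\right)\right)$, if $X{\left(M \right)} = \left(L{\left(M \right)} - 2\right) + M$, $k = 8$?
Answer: $- \frac{245}{6} \approx -40.833$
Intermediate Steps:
$L{\left(a \right)} = \frac{1}{2 a}$
$X{\left(M \right)} = -2 + M + \frac{1}{2 M}$ ($X{\left(M \right)} = \left(\frac{1}{2 M} - 2\right) + M = \left(-2 + \frac{1}{2 M}\right) + M = -2 + M + \frac{1}{2 M}$)
$- 5 \left(X{\left(3 \right)} + \left(k - 1\right)\right) = - 5 \left(\left(-2 + 3 + \frac{1}{2 \cdot 3}\right) + \left(8 - 1\right)\right) = - 5 \left(\left(-2 + 3 + \frac{1}{2} \cdot \frac{1}{3}\right) + 7\right) = - 5 \left(\left(-2 + 3 + \frac{1}{6}\right) + 7\right) = - 5 \left(\frac{7}{6} + 7\right) = \left(-5\right) \frac{49}{6} = - \frac{245}{6}$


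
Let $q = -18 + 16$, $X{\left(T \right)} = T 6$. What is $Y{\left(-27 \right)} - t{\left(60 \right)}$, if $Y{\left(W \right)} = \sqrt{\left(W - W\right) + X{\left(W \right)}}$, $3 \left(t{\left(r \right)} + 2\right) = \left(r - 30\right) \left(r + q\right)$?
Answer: $-578 + 9 i \sqrt{2} \approx -578.0 + 12.728 i$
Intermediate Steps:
$X{\left(T \right)} = 6 T$
$q = -2$
$t{\left(r \right)} = -2 + \frac{\left(-30 + r\right) \left(-2 + r\right)}{3}$ ($t{\left(r \right)} = -2 + \frac{\left(r - 30\right) \left(r - 2\right)}{3} = -2 + \frac{\left(-30 + r\right) \left(-2 + r\right)}{3}$)
$Y{\left(W \right)} = \sqrt{6} \sqrt{W}$ ($Y{\left(W \right)} = \sqrt{\left(W - W\right) + 6 W} = \sqrt{0 + 6 W} = \sqrt{6 W} = \sqrt{6} \sqrt{W}$)
$Y{\left(-27 \right)} - t{\left(60 \right)} = \sqrt{6} \sqrt{-27} - \left(18 - 640 + \frac{60^{2}}{3}\right) = \sqrt{6} \cdot 3 i \sqrt{3} - \left(18 - 640 + \frac{1}{3} \cdot 3600\right) = 9 i \sqrt{2} - \left(18 - 640 + 1200\right) = 9 i \sqrt{2} - 578 = -578 + 9 i \sqrt{2}$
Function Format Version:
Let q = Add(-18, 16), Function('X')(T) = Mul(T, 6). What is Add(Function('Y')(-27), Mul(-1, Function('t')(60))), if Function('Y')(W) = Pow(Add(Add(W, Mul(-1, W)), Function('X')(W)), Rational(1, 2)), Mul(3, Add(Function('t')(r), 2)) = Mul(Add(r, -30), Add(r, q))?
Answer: Add(-578, Mul(9, I, Pow(2, Rational(1, 2)))) ≈ Add(-578.00, Mul(12.728, I))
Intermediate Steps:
Function('X')(T) = Mul(6, T)
q = -2
Function('t')(r) = Add(-2, Mul(Rational(1, 3), Add(-30, r), Add(-2, r))) (Function('t')(r) = Add(-2, Mul(Rational(1, 3), Mul(Add(r, -30), Add(r, -2)))) = Add(-2, Mul(Rational(1, 3), Mul(Add(-30, r), Add(-2, r)))) = Add(-2, Mul(Rational(1, 3), Add(-30, r), Add(-2, r))))
Function('Y')(W) = Mul(Pow(6, Rational(1, 2)), Pow(W, Rational(1, 2))) (Function('Y')(W) = Pow(Add(Add(W, Mul(-1, W)), Mul(6, W)), Rational(1, 2)) = Pow(Add(0, Mul(6, W)), Rational(1, 2)) = Pow(Mul(6, W), Rational(1, 2)) = Mul(Pow(6, Rational(1, 2)), Pow(W, Rational(1, 2))))
Add(Function('Y')(-27), Mul(-1, Function('t')(60))) = Add(Mul(Pow(6, Rational(1, 2)), Pow(-27, Rational(1, 2))), Mul(-1, Add(18, Mul(Rational(-32, 3), 60), Mul(Rational(1, 3), Pow(60, 2))))) = Add(Mul(Pow(6, Rational(1, 2)), Mul(3, I, Pow(3, Rational(1, 2)))), Mul(-1, Add(18, -640, Mul(Rational(1, 3), 3600)))) = Add(Mul(9, I, Pow(2, Rational(1, 2))), Mul(-1, Add(18, -640, 1200))) = Add(Mul(9, I, Pow(2, Rational(1, 2))), Mul(-1, 578)) = Add(Mul(9, I, Pow(2, Rational(1, 2))), -578) = Add(-578, Mul(9, I, Pow(2, Rational(1, 2))))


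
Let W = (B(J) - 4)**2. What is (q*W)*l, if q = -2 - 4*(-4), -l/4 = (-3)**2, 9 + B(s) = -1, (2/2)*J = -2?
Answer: -98784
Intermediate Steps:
J = -2
B(s) = -10 (B(s) = -9 - 1 = -10)
l = -36 (l = -4*(-3)**2 = -4*9 = -36)
W = 196 (W = (-10 - 4)**2 = (-14)**2 = 196)
q = 14 (q = -2 + 16 = 14)
(q*W)*l = (14*196)*(-36) = 2744*(-36) = -98784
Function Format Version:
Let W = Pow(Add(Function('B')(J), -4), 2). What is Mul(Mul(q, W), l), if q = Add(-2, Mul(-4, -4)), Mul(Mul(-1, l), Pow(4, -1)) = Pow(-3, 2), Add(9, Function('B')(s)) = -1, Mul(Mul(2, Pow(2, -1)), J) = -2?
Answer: -98784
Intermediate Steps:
J = -2
Function('B')(s) = -10 (Function('B')(s) = Add(-9, -1) = -10)
l = -36 (l = Mul(-4, Pow(-3, 2)) = Mul(-4, 9) = -36)
W = 196 (W = Pow(Add(-10, -4), 2) = Pow(-14, 2) = 196)
q = 14 (q = Add(-2, 16) = 14)
Mul(Mul(q, W), l) = Mul(Mul(14, 196), -36) = Mul(2744, -36) = -98784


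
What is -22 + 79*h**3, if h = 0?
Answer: -22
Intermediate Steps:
-22 + 79*h**3 = -22 + 79*0**3 = -22 + 79*0 = -22 + 0 = -22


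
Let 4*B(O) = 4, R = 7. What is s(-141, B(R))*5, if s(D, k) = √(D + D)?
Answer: 5*I*√282 ≈ 83.964*I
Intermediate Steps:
B(O) = 1 (B(O) = (¼)*4 = 1)
s(D, k) = √2*√D (s(D, k) = √(2*D) = √2*√D)
s(-141, B(R))*5 = (√2*√(-141))*5 = (√2*(I*√141))*5 = (I*√282)*5 = 5*I*√282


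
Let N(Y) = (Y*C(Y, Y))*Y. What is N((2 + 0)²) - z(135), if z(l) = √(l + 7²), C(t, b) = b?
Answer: 64 - 2*√46 ≈ 50.435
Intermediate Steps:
N(Y) = Y³ (N(Y) = (Y*Y)*Y = Y²*Y = Y³)
z(l) = √(49 + l) (z(l) = √(l + 49) = √(49 + l))
N((2 + 0)²) - z(135) = ((2 + 0)²)³ - √(49 + 135) = (2²)³ - √184 = 4³ - 2*√46 = 64 - 2*√46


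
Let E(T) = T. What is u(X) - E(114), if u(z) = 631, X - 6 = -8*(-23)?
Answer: 517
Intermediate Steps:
X = 190 (X = 6 - 8*(-23) = 6 + 184 = 190)
u(X) - E(114) = 631 - 1*114 = 631 - 114 = 517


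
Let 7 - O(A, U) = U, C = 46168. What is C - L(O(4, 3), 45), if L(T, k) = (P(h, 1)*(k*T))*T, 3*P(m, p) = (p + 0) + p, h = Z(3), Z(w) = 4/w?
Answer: 45688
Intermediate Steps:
h = 4/3 ≈ 1.3333
P(m, p) = 2*p/3 (P(m, p) = ((p + 0) + p)/3 = (p + p)/3 = (2*p)/3 = 2*p/3)
O(A, U) = 7 - U
L(T, k) = 2*k*T²/3 (L(T, k) = (((⅔)*1)*(k*T))*T = (2*(T*k)/3)*T = (2*T*k/3)*T = 2*k*T²/3)
C - L(O(4, 3), 45) = 46168 - 2*45*(7 - 1*3)²/3 = 46168 - 2*45*(7 - 3)²/3 = 46168 - 2*45*4²/3 = 46168 - 2*45*16/3 = 46168 - 1*480 = 46168 - 480 = 45688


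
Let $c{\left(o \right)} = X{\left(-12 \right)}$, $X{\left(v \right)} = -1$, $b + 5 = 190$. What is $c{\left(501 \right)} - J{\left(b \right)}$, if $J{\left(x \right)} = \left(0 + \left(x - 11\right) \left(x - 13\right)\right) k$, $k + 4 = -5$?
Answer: $269351$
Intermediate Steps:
$k = -9$ ($k = -4 - 5 = -9$)
$b = 185$ ($b = -5 + 190 = 185$)
$J{\left(x \right)} = - 9 \left(-13 + x\right) \left(-11 + x\right)$ ($J{\left(x \right)} = \left(0 + \left(x - 11\right) \left(x - 13\right)\right) \left(-9\right) = \left(0 + \left(-11 + x\right) \left(-13 + x\right)\right) \left(-9\right) = \left(0 + \left(-13 + x\right) \left(-11 + x\right)\right) \left(-9\right) = \left(-13 + x\right) \left(-11 + x\right) \left(-9\right) = - 9 \left(-13 + x\right) \left(-11 + x\right)$)
$c{\left(o \right)} = -1$
$c{\left(501 \right)} - J{\left(b \right)} = -1 - \left(-1287 - 9 \cdot 185^{2} + 216 \cdot 185\right) = -1 - \left(-1287 - 308025 + 39960\right) = -1 - -269352 = -1 + 269352 = 269351$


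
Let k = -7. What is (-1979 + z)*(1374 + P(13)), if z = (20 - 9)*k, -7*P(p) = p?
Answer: -19747880/7 ≈ -2.8211e+6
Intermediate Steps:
P(p) = -p/7
z = -77 (z = (20 - 9)*(-7) = 11*(-7) = -77)
(-1979 + z)*(1374 + P(13)) = (-1979 - 77)*(1374 - ⅐*13) = -2056*(1374 - 13/7) = -2056*9605/7 = -19747880/7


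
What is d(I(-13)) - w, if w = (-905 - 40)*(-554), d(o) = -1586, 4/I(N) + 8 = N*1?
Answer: -525116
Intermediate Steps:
I(N) = 4/(-8 + N) (I(N) = 4/(-8 + N*1) = 4/(-8 + N))
w = 523530 (w = -945*(-554) = 523530)
d(I(-13)) - w = -1586 - 1*523530 = -1586 - 523530 = -525116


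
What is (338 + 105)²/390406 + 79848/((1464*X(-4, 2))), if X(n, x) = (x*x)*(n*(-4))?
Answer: 1032518429/762072512 ≈ 1.3549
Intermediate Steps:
X(n, x) = -4*n*x² (X(n, x) = x²*(-4*n) = -4*n*x²)
(338 + 105)²/390406 + 79848/((1464*X(-4, 2))) = (338 + 105)²/390406 + 79848/((1464*(-4*(-4)*2²))) = 443²*(1/390406) + 79848/((1464*(-4*(-4)*4))) = 196249*(1/390406) + 79848/((1464*64)) = 196249/390406 + 79848/93696 = 196249/390406 + 79848*(1/93696) = 196249/390406 + 3327/3904 = 1032518429/762072512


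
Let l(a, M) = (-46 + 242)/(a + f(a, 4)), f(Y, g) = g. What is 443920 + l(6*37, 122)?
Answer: 50163058/113 ≈ 4.4392e+5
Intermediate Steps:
l(a, M) = 196/(4 + a) (l(a, M) = (-46 + 242)/(a + 4) = 196/(4 + a))
443920 + l(6*37, 122) = 443920 + 196/(4 + 6*37) = 443920 + 196/(4 + 222) = 443920 + 196/226 = 443920 + 196*(1/226) = 443920 + 98/113 = 50163058/113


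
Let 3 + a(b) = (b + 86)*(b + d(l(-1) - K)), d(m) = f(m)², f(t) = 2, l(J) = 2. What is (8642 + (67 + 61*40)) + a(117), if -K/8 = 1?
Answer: 35709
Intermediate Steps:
K = -8 (K = -8*1 = -8)
d(m) = 4 (d(m) = 2² = 4)
a(b) = -3 + (4 + b)*(86 + b) (a(b) = -3 + (b + 86)*(b + 4) = -3 + (86 + b)*(4 + b) = -3 + (4 + b)*(86 + b))
(8642 + (67 + 61*40)) + a(117) = (8642 + (67 + 61*40)) + (341 + 117² + 90*117) = (8642 + (67 + 2440)) + (341 + 13689 + 10530) = (8642 + 2507) + 24560 = 11149 + 24560 = 35709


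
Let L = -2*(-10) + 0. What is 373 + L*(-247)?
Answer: -4567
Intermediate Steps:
L = 20 (L = 20 + 0 = 20)
373 + L*(-247) = 373 + 20*(-247) = 373 - 4940 = -4567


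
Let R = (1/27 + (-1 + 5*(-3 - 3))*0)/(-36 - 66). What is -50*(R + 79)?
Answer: -5439125/1377 ≈ -3950.0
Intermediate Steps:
R = -1/2754 (R = (1/27 + (-1 + 5*(-6))*0)/(-102) = (1/27 + (-1 - 30)*0)*(-1/102) = (1/27 - 31*0)*(-1/102) = (1/27 + 0)*(-1/102) = (1/27)*(-1/102) = -1/2754 ≈ -0.00036311)
-50*(R + 79) = -50*(-1/2754 + 79) = -50*217565/2754 = -5439125/1377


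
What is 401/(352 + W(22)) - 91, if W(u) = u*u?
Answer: -75675/836 ≈ -90.520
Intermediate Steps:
W(u) = u²
401/(352 + W(22)) - 91 = 401/(352 + 22²) - 91 = 401/(352 + 484) - 91 = 401/836 - 91 = -75675/836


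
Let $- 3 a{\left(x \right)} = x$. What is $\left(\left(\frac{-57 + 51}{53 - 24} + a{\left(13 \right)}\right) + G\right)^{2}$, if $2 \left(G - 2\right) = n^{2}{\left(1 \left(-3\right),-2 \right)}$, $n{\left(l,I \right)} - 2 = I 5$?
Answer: $\frac{6568969}{7569} \approx 867.88$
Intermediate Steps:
$n{\left(l,I \right)} = 2 + 5 I$ ($n{\left(l,I \right)} = 2 + I 5 = 2 + 5 I$)
$G = 34$ ($G = 2 + \frac{\left(2 + 5 \left(-2\right)\right)^{2}}{2} = 2 + \frac{\left(2 - 10\right)^{2}}{2} = 2 + \frac{\left(-8\right)^{2}}{2} = 2 + \frac{1}{2} \cdot 64 = 2 + 32 = 34$)
$a{\left(x \right)} = - \frac{x}{3}$
$\left(\left(\frac{-57 + 51}{53 - 24} + a{\left(13 \right)}\right) + G\right)^{2} = \left(\left(\frac{-57 + 51}{53 - 24} - \frac{13}{3}\right) + 34\right)^{2} = \left(\left(- \frac{6}{29} - \frac{13}{3}\right) + 34\right)^{2} = \left(- \frac{395}{87} + 34\right)^{2} = \left(\frac{2563}{87}\right)^{2} = \frac{6568969}{7569}$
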